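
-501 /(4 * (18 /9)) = -62.62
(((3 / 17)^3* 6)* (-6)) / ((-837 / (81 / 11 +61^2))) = 1476432 / 1675333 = 0.88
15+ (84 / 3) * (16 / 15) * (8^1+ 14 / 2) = 463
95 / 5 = 19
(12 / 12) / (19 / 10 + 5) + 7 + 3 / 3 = 562 / 69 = 8.14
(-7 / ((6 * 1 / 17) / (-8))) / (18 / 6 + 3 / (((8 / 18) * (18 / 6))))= 272 / 9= 30.22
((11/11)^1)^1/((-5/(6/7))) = -6/35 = -0.17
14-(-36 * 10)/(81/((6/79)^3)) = 6903506/493039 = 14.00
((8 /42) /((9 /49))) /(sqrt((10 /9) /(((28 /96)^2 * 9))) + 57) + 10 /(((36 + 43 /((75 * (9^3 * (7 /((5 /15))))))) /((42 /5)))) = 2.35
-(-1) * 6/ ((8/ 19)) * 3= 171/ 4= 42.75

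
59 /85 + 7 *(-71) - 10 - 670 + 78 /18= -298853 /255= -1171.97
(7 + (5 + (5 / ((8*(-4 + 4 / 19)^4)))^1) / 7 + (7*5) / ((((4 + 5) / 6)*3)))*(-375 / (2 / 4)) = -2914401834625 / 250822656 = -11619.37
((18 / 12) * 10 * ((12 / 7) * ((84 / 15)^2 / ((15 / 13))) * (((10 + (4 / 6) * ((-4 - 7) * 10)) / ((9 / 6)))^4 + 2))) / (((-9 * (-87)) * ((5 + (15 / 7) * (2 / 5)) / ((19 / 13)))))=1242408216101248 / 1755231525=707831.53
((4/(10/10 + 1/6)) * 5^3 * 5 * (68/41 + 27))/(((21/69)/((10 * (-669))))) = -1349904803.38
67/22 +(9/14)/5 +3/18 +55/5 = 33127/2310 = 14.34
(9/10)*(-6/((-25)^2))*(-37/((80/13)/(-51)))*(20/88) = -0.60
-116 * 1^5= -116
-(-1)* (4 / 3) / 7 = 4 / 21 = 0.19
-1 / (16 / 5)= -5 / 16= -0.31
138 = 138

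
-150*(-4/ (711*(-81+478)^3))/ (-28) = -50/ 103804912407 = -0.00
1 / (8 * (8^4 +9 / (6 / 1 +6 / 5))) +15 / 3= 163891 / 32778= 5.00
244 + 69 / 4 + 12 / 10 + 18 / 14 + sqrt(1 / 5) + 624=sqrt(5) / 5 + 124283 / 140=888.18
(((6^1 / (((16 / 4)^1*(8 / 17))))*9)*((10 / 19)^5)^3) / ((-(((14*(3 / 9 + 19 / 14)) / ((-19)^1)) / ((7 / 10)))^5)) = 1171626474375000000 / 11061849695250296917151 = 0.00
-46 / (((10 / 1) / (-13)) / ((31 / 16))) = 9269 / 80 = 115.86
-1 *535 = -535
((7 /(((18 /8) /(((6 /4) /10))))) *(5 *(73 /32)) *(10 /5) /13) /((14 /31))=2263 /1248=1.81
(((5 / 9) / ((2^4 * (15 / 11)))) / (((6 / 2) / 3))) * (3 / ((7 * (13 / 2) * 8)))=11 / 52416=0.00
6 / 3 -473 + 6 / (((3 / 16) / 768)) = 24105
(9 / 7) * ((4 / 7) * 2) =72 / 49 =1.47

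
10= 10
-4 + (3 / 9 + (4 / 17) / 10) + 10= 6.36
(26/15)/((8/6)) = 13/10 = 1.30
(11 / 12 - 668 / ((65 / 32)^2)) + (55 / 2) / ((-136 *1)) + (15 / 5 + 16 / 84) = -158.00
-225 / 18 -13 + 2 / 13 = -25.35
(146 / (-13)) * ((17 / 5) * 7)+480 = 13826 / 65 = 212.71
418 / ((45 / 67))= 28006 / 45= 622.36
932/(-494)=-466/247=-1.89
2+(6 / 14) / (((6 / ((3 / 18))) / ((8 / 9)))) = 380 / 189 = 2.01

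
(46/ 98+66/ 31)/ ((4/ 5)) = 19735/ 6076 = 3.25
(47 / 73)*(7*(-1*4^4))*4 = -336896 / 73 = -4615.01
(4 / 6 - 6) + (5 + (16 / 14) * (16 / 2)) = 185 / 21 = 8.81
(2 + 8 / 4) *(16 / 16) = 4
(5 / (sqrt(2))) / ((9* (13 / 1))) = 5* sqrt(2) / 234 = 0.03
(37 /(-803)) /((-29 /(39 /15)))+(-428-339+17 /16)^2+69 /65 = 227328726958711 /387495680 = 586661.32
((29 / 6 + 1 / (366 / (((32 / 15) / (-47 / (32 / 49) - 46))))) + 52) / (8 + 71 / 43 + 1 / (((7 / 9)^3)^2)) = 5958661944888107 / 1485473356975500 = 4.01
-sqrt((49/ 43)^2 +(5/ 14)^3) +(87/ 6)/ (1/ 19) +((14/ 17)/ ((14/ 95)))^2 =177289/ 578 - sqrt(95472566)/ 8428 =305.57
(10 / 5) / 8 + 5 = 21 / 4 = 5.25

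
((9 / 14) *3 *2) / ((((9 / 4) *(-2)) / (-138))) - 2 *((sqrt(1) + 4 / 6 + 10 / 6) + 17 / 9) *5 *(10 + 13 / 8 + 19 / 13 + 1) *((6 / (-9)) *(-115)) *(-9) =277205959 / 546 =507703.22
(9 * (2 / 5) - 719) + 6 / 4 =-7139 / 10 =-713.90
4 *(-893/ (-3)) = 3572/ 3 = 1190.67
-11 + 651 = 640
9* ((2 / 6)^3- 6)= -161 / 3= -53.67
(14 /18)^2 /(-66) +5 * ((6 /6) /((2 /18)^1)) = 240521 /5346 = 44.99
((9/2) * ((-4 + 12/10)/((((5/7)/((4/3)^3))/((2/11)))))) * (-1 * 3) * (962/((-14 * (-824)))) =53872/28325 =1.90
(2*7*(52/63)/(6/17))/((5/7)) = 6188/135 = 45.84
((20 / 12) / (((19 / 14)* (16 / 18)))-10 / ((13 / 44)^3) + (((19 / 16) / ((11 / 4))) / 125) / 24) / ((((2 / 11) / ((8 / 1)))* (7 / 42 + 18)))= -2128801321883 / 2274993500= -935.74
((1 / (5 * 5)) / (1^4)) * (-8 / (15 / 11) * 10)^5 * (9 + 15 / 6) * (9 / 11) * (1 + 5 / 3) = -1412402511872 / 2025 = -697482721.91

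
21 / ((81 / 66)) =154 / 9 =17.11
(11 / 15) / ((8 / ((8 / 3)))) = 11 / 45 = 0.24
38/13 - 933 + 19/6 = -72299/78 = -926.91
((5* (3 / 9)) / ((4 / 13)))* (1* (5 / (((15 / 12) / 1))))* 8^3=33280 / 3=11093.33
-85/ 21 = -4.05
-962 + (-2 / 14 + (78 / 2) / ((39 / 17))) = -6616 / 7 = -945.14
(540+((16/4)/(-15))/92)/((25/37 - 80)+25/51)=-117182071/17107400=-6.85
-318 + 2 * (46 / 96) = -7609 / 24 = -317.04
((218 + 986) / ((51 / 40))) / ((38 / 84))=674240 / 323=2087.43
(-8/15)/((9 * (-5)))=8/675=0.01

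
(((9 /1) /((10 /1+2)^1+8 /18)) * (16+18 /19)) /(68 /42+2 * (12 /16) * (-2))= -39123 /4408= -8.88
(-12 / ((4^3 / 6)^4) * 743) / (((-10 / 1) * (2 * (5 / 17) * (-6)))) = -1023111 / 52428800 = -0.02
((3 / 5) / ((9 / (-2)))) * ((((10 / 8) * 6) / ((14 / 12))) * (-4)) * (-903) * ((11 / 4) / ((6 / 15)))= -21285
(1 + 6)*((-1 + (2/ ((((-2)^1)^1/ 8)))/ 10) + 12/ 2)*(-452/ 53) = -66444/ 265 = -250.73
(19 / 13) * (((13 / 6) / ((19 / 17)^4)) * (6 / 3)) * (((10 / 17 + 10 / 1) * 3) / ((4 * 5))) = 44217 / 6859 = 6.45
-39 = -39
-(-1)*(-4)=-4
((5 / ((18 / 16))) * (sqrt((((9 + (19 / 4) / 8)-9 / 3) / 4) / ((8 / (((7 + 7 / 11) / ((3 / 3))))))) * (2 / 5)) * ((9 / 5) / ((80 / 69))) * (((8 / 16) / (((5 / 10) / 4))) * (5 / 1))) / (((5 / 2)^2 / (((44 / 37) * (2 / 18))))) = 92 * sqrt(48741) / 13875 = 1.46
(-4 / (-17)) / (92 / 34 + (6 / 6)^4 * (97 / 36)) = 0.04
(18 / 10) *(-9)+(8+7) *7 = 444 / 5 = 88.80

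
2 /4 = 1 /2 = 0.50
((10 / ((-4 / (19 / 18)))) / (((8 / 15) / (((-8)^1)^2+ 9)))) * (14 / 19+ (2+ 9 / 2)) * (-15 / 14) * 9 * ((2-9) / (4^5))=-22584375 / 131072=-172.31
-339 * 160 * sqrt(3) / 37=-54240 * sqrt(3) / 37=-2539.09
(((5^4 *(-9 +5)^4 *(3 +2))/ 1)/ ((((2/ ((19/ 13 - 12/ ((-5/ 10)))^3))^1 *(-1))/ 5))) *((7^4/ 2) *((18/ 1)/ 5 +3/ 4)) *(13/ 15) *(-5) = 126253708481950000/ 169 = 747063363798520.71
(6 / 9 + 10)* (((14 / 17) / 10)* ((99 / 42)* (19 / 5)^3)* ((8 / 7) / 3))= 9657472 / 223125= 43.28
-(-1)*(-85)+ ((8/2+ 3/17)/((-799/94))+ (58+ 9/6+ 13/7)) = -97647/4046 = -24.13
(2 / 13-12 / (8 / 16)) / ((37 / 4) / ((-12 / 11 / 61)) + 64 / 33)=54560 / 1178983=0.05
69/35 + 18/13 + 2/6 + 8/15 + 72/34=147128/23205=6.34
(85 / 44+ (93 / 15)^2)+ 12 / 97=4320873 / 106700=40.50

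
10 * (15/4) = 75/2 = 37.50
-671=-671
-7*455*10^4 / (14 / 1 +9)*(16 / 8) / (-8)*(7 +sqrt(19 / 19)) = 63700000 / 23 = 2769565.22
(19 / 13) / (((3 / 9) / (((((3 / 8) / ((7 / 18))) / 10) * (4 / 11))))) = 1539 / 10010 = 0.15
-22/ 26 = -11/ 13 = -0.85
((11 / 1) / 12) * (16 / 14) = 22 / 21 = 1.05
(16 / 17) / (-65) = -16 / 1105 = -0.01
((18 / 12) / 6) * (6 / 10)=3 / 20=0.15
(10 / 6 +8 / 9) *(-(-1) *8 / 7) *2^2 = 736 / 63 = 11.68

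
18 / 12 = 3 / 2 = 1.50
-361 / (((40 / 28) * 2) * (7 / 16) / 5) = -1444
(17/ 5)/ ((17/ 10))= 2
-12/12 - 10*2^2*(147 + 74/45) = -53521/9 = -5946.78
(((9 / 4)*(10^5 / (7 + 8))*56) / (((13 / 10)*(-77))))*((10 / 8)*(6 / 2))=-4500000 / 143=-31468.53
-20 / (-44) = 5 / 11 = 0.45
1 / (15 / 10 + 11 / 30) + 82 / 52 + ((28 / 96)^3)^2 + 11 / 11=54140624011 / 17390370816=3.11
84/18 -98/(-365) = 5404/1095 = 4.94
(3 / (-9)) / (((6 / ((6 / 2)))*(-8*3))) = 1 / 144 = 0.01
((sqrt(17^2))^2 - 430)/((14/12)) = -846/7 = -120.86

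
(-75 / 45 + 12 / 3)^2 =49 / 9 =5.44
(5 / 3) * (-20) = -33.33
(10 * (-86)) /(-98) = 8.78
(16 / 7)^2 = 256 / 49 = 5.22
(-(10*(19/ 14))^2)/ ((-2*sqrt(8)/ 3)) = 27075*sqrt(2)/ 392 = 97.68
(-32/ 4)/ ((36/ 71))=-142/ 9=-15.78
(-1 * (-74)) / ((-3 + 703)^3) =37 / 171500000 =0.00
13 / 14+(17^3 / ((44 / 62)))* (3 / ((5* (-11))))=-1595249 / 4235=-376.68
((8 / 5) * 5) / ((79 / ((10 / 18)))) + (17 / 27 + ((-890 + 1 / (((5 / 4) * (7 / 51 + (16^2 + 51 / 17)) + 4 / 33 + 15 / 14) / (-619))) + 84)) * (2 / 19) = -2929273743242 / 34494515523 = -84.92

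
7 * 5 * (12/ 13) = 420/ 13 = 32.31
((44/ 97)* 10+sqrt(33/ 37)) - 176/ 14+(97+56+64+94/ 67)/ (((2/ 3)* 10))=sqrt(1221)/ 37+22496381/ 909860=25.67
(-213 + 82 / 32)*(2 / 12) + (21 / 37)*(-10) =-144739 / 3552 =-40.75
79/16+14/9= 935/144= 6.49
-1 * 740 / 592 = -5 / 4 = -1.25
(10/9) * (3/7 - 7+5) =-110/63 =-1.75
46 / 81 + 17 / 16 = 2113 / 1296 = 1.63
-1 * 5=-5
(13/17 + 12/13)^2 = 139129/48841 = 2.85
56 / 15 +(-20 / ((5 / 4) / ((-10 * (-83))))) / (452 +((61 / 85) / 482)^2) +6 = -74531691887978 / 3793502452605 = -19.65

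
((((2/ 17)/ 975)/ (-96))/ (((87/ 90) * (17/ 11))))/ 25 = -11/ 326859000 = -0.00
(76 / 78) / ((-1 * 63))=-38 / 2457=-0.02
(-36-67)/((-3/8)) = 824/3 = 274.67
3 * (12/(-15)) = -12/5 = -2.40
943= 943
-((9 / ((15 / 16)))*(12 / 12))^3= -884.74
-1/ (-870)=1/ 870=0.00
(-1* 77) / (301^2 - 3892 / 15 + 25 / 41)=-47355 / 55560418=-0.00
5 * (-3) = -15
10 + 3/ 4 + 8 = 18.75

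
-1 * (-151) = 151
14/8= 7/4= 1.75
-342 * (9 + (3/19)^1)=-3132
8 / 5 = 1.60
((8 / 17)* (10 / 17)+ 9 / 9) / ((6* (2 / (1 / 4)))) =123 / 4624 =0.03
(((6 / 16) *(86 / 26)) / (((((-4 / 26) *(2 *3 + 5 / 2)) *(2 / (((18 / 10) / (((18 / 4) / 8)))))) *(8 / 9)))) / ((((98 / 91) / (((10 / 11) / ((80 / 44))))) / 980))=-105651 / 136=-776.85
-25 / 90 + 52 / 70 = 293 / 630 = 0.47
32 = 32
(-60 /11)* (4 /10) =-24 /11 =-2.18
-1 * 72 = -72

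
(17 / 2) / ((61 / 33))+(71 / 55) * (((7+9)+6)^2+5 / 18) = 629.76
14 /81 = 0.17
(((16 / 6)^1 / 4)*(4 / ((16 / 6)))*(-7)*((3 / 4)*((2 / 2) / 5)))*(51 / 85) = -63 / 100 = -0.63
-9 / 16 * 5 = -45 / 16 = -2.81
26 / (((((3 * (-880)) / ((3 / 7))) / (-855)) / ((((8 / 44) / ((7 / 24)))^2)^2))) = 1475076096 / 2706784157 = 0.54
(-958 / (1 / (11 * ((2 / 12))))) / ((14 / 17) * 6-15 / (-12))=-358292 / 1263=-283.68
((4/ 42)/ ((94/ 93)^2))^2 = 8311689/ 956417476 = 0.01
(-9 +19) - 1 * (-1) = 11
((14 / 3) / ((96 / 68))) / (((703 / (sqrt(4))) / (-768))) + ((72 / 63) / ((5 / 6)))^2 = -13800064 / 2583525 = -5.34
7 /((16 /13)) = 91 /16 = 5.69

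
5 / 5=1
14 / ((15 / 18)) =84 / 5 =16.80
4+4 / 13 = 56 / 13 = 4.31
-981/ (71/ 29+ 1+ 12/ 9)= -85347/ 416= -205.16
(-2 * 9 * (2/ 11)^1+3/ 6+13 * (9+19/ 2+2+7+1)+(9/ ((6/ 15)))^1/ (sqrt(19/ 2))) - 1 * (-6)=45 * sqrt(38)/ 38+4111/ 11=381.03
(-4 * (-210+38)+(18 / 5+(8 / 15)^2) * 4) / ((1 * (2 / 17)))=1345516 / 225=5980.07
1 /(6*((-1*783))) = -1 /4698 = -0.00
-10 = -10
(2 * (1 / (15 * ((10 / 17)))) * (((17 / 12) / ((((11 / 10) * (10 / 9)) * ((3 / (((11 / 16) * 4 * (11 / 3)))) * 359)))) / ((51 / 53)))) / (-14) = -9911 / 54280800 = -0.00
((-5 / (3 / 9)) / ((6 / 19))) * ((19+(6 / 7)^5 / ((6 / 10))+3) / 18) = -18178915 / 302526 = -60.09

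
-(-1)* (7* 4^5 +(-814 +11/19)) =120737/19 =6354.58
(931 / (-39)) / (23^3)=-931 / 474513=-0.00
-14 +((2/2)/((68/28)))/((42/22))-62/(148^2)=-7700837/558552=-13.79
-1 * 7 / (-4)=7 / 4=1.75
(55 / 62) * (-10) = -8.87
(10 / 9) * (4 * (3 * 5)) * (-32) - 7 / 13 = -83221 / 39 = -2133.87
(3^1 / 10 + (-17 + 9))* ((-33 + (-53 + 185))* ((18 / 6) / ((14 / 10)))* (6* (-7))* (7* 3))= 1440747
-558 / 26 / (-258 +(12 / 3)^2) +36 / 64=16389 / 25168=0.65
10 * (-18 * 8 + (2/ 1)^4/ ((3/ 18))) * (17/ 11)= -8160/ 11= -741.82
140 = 140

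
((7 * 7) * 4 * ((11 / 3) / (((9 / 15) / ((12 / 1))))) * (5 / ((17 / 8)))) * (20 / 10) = 3449600 / 51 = 67639.22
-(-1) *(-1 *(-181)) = 181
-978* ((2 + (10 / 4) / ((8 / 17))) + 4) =-88509 / 8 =-11063.62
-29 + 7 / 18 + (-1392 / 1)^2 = 34877437 / 18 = 1937635.39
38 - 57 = -19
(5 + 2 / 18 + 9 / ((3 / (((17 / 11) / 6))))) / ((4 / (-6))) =-1165 / 132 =-8.83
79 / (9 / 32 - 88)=-2528 / 2807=-0.90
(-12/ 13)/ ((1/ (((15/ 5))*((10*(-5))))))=1800/ 13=138.46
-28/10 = -14/5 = -2.80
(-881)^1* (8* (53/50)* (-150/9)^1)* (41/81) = 15315304/243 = 63025.94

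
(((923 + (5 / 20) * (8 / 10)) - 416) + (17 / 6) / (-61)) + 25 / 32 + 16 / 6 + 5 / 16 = 14959561 / 29280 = 510.91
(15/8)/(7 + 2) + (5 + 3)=197/24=8.21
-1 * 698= -698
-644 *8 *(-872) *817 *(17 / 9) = 62396943616 / 9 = 6932993735.11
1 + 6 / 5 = 11 / 5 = 2.20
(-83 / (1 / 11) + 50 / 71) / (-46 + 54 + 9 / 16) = -1036368 / 9727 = -106.55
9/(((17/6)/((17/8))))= 27/4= 6.75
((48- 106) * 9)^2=272484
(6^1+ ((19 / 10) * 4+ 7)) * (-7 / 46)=-721 / 230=-3.13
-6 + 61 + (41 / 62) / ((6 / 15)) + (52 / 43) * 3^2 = 360107 / 5332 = 67.54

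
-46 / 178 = -23 / 89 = -0.26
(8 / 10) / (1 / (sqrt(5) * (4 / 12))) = 4 * sqrt(5) / 15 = 0.60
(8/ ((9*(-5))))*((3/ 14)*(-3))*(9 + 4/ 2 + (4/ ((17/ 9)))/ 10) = 3812/ 2975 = 1.28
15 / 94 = 0.16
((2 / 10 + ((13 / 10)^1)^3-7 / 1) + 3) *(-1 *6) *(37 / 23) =177933 / 11500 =15.47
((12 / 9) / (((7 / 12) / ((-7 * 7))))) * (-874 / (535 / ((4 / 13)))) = 391552 / 6955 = 56.30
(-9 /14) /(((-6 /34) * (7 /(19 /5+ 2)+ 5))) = 493 /840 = 0.59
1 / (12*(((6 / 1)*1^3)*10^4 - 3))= 0.00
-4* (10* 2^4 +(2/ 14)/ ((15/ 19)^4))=-227321284/ 354375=-641.47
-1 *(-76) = 76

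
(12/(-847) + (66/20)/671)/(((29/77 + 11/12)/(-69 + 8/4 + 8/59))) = 383454/801845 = 0.48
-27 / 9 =-3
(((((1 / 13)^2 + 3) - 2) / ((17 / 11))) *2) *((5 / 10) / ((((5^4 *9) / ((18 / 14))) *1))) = 22 / 147875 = 0.00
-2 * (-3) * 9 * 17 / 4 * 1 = 459 / 2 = 229.50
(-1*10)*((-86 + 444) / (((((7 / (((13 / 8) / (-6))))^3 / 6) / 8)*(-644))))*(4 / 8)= -1966315 / 254467584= -0.01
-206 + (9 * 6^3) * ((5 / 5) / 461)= -93022 / 461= -201.78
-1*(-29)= 29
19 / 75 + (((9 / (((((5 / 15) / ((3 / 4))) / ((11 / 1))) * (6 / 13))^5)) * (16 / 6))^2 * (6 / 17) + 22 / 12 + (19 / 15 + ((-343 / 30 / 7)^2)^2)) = 288603585453664306532252749630771 / 7219445760000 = 39975864498172267801.93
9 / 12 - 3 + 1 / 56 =-125 / 56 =-2.23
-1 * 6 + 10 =4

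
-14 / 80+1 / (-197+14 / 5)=-6997 / 38840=-0.18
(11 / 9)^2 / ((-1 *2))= -121 / 162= -0.75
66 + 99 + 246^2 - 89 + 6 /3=60594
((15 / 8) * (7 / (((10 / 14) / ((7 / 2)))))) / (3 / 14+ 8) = 7203 / 920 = 7.83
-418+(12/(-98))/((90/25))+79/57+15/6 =-2313431/5586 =-414.15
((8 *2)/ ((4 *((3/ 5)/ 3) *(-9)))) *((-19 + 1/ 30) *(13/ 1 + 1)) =15932/ 27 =590.07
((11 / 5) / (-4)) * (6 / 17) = -33 / 170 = -0.19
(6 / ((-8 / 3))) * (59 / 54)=-59 / 24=-2.46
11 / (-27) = -11 / 27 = -0.41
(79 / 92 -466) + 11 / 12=-64063 / 138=-464.22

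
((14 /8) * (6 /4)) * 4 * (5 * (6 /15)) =21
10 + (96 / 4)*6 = 154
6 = 6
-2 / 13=-0.15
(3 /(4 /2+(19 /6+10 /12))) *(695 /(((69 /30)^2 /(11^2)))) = 4204750 /529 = 7948.49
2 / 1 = 2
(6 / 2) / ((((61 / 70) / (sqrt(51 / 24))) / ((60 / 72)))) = 175 * sqrt(34) / 244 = 4.18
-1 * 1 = -1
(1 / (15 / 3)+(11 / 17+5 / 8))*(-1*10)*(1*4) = -58.88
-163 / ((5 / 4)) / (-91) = 652 / 455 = 1.43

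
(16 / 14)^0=1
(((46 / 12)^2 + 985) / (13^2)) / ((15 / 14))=251923 / 45630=5.52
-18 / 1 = -18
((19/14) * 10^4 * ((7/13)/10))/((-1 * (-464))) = 2375/1508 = 1.57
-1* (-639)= 639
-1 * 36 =-36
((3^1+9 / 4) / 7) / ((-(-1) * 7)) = 3 / 28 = 0.11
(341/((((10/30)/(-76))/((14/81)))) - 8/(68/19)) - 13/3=-6171023/459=-13444.49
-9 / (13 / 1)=-9 / 13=-0.69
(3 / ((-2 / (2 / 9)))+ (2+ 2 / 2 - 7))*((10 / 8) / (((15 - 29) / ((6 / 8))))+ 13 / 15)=-34931 / 10080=-3.47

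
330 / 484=15 / 22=0.68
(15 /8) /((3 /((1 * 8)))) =5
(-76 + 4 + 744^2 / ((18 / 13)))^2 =159763287616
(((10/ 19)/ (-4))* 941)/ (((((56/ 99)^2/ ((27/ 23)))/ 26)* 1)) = -16185910455/ 1370432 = -11810.81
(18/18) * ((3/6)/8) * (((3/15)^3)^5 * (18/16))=9/3906250000000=0.00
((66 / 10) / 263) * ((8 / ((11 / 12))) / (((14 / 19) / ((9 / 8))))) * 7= 3078 / 1315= 2.34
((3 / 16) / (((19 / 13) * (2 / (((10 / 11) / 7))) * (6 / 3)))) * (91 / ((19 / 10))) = 12675 / 63536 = 0.20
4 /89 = 0.04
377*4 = 1508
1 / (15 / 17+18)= 17 / 321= 0.05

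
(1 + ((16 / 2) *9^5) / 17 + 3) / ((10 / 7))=19454.24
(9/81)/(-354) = -1/3186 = -0.00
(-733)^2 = 537289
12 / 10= 6 / 5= 1.20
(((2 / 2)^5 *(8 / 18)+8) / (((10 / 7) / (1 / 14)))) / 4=19 / 180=0.11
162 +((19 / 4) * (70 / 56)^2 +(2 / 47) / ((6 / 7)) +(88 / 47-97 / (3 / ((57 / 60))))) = 2115033 / 15040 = 140.63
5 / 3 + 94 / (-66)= 0.24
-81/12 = -27/4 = -6.75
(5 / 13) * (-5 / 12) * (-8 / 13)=50 / 507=0.10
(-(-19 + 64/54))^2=231361/729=317.37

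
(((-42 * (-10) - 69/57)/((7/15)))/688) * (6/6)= 119355/91504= 1.30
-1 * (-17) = 17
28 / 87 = 0.32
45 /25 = 9 /5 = 1.80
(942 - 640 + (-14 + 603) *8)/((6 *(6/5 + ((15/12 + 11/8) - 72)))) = -100280/8181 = -12.26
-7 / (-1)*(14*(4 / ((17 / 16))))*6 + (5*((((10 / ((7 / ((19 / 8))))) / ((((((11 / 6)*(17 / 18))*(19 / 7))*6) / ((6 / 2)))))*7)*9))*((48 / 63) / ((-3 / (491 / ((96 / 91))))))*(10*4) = -100118298 / 187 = -535391.97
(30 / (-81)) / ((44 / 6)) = -5 / 99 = -0.05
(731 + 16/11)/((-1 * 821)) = -8057/9031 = -0.89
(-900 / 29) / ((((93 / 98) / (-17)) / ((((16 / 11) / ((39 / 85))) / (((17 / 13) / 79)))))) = 1052912000 / 9889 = 106473.05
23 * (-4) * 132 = -12144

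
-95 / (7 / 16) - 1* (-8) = -1464 / 7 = -209.14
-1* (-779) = 779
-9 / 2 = -4.50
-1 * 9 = -9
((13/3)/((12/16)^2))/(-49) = -208/1323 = -0.16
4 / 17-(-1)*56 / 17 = 60 / 17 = 3.53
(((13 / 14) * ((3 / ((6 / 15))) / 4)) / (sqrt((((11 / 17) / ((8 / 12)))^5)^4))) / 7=0.34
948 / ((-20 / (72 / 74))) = -8532 / 185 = -46.12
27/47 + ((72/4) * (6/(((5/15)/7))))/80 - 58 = -27331/940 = -29.08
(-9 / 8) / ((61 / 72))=-81 / 61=-1.33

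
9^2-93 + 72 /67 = -10.93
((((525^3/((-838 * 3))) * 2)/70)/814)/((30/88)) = -91875/15503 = -5.93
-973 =-973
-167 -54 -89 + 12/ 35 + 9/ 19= -205607/ 665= -309.18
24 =24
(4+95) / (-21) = -33 / 7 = -4.71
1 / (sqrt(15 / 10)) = sqrt(6) / 3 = 0.82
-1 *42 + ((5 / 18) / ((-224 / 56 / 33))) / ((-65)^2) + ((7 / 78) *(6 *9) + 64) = 544429 / 20280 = 26.85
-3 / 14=-0.21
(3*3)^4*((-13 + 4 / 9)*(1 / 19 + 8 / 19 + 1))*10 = -23065560 / 19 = -1213976.84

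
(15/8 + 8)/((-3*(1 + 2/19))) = -1501/504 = -2.98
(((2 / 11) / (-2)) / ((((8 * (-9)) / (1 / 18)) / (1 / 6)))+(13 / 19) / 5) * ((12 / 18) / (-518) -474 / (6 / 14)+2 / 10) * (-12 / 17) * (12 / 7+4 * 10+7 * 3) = 1048653546953483 / 156530612700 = 6699.35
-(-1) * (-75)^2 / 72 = 625 / 8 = 78.12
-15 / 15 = -1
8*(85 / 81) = 680 / 81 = 8.40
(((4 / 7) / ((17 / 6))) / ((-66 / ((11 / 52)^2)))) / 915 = -11 / 73606260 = -0.00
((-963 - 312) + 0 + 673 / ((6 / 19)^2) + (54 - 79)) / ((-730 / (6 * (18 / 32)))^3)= -428986611 / 796706816000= -0.00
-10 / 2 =-5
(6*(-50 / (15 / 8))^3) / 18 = -512000 / 81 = -6320.99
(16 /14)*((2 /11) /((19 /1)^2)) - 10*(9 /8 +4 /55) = -1331665 /111188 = -11.98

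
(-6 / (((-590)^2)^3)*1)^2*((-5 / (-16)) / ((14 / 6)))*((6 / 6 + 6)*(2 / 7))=27 / 4981752771070691607266800000000000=0.00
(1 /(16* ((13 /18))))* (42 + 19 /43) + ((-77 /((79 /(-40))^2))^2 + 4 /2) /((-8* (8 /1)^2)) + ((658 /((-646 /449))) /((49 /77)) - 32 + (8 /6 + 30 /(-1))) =-4193629408132560391 /5401121107289856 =-776.44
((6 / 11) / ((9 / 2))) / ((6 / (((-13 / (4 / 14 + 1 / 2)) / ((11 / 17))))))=-6188 / 11979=-0.52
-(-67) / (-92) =-67 / 92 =-0.73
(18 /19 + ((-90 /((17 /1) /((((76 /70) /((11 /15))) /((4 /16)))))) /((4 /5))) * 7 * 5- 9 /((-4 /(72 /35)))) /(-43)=169879104 /5347265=31.77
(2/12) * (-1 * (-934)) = 467/3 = 155.67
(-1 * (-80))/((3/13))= 1040/3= 346.67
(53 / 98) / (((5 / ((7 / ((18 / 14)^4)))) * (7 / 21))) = 18179 / 21870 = 0.83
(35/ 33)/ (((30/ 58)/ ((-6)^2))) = 73.82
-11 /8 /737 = -1 /536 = -0.00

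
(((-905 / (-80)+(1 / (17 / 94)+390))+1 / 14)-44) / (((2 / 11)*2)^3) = 919703697 / 121856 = 7547.46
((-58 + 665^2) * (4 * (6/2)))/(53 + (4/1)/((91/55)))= 160948788/1681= 95745.86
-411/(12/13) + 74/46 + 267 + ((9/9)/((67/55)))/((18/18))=-1083757/6164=-175.82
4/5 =0.80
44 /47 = 0.94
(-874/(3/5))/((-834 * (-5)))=-437/1251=-0.35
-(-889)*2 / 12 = 889 / 6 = 148.17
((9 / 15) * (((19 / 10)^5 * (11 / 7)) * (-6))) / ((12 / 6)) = -245133801 / 3500000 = -70.04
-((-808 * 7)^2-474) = -31989862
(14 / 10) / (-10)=-7 / 50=-0.14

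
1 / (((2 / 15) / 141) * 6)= 705 / 4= 176.25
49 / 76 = 0.64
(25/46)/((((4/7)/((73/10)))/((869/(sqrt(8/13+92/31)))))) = 2220295 * sqrt(403)/13984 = 3187.36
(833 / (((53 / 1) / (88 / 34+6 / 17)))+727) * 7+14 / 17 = 4877481 / 901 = 5413.41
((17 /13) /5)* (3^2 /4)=153 /260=0.59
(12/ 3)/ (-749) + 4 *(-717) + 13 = -2138399/ 749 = -2855.01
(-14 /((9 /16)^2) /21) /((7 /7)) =-512 /243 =-2.11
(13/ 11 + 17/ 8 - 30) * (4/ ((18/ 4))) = -261/ 11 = -23.73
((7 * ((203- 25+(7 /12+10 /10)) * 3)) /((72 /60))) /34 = 75425 /816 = 92.43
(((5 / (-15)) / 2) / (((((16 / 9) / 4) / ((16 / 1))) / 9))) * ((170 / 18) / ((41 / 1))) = -510 / 41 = -12.44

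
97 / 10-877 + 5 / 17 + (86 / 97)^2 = -1385544599 / 1599530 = -866.22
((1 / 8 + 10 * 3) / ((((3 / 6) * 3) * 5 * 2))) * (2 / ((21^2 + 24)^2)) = 241 / 12973500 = 0.00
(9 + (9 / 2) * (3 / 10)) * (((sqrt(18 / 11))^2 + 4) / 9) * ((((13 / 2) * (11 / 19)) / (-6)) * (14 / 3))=-64883 / 3420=-18.97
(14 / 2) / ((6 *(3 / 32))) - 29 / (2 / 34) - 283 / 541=-2342372 / 4869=-481.08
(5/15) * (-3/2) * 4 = -2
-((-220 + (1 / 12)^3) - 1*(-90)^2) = 14376959 / 1728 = 8320.00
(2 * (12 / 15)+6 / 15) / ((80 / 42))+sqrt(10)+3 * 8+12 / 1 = sqrt(10)+741 / 20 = 40.21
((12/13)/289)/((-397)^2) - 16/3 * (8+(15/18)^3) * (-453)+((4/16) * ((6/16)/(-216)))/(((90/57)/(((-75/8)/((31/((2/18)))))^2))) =93911851511073421805389/4531080779753029632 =20726.15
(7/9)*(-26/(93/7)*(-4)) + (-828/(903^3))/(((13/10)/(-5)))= 6.09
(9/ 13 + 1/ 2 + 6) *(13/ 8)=187/ 16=11.69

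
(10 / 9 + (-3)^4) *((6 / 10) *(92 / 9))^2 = 6254896 / 2025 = 3088.84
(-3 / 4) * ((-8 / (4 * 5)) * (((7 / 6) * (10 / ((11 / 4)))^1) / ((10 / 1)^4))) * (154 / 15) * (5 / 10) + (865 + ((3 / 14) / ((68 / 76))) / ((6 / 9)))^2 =1590662550647153 / 2124150000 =748846.62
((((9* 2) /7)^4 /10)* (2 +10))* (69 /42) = 7243344 /84035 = 86.19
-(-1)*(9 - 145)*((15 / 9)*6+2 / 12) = -4148 / 3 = -1382.67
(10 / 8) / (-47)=-5 / 188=-0.03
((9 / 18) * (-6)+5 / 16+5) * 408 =1887 / 2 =943.50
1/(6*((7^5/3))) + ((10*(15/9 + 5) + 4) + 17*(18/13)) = 123497875/1310946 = 94.21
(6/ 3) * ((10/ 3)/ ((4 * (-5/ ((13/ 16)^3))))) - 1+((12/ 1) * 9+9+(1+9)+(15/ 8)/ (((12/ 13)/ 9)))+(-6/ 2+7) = 1819883/ 12288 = 148.10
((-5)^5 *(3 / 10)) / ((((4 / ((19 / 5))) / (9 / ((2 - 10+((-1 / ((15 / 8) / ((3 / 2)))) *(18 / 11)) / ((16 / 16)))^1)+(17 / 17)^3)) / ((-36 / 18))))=59.14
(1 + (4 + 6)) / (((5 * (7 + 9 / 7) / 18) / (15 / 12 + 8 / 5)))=39501 / 2900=13.62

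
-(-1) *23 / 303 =23 / 303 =0.08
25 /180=0.14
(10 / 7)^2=100 / 49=2.04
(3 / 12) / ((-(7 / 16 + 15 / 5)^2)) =-64 / 3025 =-0.02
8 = 8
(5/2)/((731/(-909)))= -4545/1462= -3.11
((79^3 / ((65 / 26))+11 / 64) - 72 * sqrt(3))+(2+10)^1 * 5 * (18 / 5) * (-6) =62694327 / 320 - 72 * sqrt(3) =195795.06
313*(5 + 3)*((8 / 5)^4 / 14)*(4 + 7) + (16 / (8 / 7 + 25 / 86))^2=42418395184128 / 3258364375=13018.31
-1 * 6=-6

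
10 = 10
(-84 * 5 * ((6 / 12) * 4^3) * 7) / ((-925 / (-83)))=-1561728 / 185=-8441.77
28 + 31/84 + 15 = 43.37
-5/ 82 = -0.06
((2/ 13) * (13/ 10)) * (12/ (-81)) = -4/ 135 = -0.03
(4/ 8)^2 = 1/ 4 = 0.25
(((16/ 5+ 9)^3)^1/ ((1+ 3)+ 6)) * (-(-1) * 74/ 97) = 8398297/ 60625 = 138.53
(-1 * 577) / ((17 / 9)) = -5193 / 17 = -305.47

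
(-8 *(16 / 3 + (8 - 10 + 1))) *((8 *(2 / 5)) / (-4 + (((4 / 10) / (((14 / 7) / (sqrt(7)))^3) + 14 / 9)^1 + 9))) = -23562240 / 1364617 + 1257984 *sqrt(7) / 1364617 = -14.83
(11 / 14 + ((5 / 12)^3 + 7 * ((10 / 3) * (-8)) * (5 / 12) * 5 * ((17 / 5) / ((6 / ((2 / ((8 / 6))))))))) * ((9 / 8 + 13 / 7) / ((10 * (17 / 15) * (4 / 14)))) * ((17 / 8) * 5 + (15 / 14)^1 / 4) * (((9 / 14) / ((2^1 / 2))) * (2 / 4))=-203129849635 / 191070208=-1063.12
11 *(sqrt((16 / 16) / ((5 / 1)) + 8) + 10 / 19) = 110 / 19 + 11 *sqrt(205) / 5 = 37.29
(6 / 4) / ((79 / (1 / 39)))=1 / 2054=0.00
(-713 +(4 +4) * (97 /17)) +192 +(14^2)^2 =644991 /17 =37940.65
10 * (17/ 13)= 170/ 13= 13.08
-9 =-9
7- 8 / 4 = 5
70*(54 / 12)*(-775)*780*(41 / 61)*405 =-3161882587500 / 61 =-51834140778.69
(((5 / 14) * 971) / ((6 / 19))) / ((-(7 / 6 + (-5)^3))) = 92245 / 10402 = 8.87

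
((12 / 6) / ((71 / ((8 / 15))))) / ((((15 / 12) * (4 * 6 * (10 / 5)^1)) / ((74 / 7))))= 296 / 111825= 0.00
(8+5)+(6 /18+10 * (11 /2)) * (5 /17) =1493 /51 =29.27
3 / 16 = 0.19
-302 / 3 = -100.67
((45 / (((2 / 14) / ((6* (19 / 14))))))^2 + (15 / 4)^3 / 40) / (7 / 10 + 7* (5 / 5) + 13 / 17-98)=-286327929375 / 3896576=-73481.93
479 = 479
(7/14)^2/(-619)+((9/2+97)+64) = 409777/2476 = 165.50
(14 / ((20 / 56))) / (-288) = -49 / 360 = -0.14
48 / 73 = 0.66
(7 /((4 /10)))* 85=2975 /2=1487.50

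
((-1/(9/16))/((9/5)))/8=-10/81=-0.12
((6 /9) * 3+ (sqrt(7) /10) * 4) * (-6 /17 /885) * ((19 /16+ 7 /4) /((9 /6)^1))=-47 /30090- 47 * sqrt(7) /150450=-0.00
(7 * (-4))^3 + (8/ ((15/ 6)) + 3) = -109729/ 5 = -21945.80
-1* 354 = -354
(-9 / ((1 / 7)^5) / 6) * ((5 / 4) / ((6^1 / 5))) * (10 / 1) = -2100875 / 8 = -262609.38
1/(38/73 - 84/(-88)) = 1606/2369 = 0.68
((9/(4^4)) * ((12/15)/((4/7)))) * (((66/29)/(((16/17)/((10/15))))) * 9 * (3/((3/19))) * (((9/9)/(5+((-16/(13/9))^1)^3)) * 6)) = -13277905641/220863925760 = -0.06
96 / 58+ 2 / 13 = 682 / 377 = 1.81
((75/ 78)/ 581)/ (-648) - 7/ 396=-1903631/ 107675568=-0.02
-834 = -834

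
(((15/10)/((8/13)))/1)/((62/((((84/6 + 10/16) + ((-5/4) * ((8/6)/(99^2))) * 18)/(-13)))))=-0.04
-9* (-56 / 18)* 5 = 140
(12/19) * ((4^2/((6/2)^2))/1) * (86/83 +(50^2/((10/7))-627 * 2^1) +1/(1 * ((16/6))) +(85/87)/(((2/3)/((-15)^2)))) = 127421192/137199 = 928.73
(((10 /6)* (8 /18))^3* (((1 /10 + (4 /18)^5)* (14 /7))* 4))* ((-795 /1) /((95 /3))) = -20137964800 /2453663097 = -8.21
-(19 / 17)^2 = -361 / 289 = -1.25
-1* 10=-10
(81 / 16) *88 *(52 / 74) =11583 / 37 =313.05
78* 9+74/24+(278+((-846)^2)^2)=6146992723669/12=512249393639.08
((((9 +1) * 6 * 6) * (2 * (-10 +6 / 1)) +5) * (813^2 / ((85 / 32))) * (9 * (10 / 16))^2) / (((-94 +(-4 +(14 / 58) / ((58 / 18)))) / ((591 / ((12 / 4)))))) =25501526695902375 / 560014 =45537302095.84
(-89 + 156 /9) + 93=64 /3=21.33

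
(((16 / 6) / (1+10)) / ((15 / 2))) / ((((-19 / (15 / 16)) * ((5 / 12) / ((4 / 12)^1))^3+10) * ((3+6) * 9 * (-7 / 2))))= 0.00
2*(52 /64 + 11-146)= -2147 /8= -268.38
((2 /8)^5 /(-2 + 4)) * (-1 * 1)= -1 /2048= -0.00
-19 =-19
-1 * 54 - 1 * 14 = -68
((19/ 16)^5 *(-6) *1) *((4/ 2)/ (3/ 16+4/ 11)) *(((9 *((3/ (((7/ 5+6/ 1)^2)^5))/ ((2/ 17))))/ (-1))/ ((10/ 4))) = 73252874126953125/ 7642033096696321687552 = 0.00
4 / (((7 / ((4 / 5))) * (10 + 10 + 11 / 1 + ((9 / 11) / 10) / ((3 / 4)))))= 176 / 11977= 0.01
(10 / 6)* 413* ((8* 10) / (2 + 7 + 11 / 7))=578200 / 111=5209.01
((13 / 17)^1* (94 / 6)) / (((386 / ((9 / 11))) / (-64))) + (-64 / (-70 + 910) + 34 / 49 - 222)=-5915695316 / 26526885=-223.01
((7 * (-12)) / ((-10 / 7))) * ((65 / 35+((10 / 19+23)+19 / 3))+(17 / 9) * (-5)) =74648 / 57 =1309.61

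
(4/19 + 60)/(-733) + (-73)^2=74215839/13927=5328.92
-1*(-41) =41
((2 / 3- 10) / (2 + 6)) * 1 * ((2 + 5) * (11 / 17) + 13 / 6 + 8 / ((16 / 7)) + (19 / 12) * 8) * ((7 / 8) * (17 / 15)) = -26.45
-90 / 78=-15 / 13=-1.15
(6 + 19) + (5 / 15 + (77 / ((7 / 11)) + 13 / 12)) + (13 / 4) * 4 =1925 / 12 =160.42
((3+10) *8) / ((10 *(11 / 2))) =104 / 55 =1.89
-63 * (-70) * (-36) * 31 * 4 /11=-19686240 /11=-1789658.18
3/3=1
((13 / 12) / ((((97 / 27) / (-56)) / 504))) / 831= -275184 / 26869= -10.24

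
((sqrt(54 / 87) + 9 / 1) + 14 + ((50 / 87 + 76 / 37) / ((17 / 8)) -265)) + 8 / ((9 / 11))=-37920602 / 164169 + 3 * sqrt(58) / 29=-230.20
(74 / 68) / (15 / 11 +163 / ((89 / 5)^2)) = 3223847 / 5563760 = 0.58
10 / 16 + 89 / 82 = 561 / 328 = 1.71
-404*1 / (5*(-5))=404 / 25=16.16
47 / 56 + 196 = 11023 / 56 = 196.84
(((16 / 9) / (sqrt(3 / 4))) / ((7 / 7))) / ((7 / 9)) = 32* sqrt(3) / 21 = 2.64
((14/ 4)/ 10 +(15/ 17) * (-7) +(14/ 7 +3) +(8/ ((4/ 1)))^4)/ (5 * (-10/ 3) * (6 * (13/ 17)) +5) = -0.21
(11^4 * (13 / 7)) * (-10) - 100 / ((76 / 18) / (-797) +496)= -677161539520 / 2490439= -271904.49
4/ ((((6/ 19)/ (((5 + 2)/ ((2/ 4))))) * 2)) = 88.67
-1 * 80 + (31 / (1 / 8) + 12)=180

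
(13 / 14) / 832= 1 / 896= 0.00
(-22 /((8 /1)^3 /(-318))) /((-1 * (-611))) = 1749 /78208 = 0.02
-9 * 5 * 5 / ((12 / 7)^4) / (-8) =3.26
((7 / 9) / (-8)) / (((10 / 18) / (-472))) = 413 / 5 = 82.60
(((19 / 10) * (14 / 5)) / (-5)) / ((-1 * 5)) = 133 / 625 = 0.21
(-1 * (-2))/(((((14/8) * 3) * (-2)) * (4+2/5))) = -10/231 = -0.04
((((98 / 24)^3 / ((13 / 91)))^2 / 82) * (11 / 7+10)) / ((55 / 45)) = 96889010407 / 3694592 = 26224.55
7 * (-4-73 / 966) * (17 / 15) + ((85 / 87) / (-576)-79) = -641607631 / 5762880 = -111.33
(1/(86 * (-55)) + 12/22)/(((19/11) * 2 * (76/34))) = 43843/620920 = 0.07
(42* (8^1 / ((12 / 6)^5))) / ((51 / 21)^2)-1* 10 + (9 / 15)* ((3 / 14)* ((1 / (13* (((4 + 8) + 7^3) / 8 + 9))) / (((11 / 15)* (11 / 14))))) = -8.22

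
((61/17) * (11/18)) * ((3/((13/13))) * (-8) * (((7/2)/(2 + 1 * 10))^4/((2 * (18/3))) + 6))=-16030373183/50761728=-315.80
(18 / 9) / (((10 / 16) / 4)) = 64 / 5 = 12.80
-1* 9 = -9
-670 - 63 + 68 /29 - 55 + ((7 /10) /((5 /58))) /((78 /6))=-7398913 /9425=-785.03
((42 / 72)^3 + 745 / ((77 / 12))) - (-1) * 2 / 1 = 15740843 / 133056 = 118.30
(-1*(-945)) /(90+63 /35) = 175 /17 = 10.29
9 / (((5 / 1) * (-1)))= -9 / 5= -1.80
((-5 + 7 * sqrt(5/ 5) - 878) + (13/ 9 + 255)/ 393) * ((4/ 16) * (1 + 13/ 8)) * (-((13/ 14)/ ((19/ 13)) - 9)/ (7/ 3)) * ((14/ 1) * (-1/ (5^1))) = 172220785/ 29868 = 5766.06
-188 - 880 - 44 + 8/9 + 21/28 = -39973/36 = -1110.36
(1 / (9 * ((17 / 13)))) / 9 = 13 / 1377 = 0.01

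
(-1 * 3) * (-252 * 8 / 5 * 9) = 54432 / 5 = 10886.40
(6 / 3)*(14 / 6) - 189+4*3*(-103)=-4261 / 3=-1420.33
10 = 10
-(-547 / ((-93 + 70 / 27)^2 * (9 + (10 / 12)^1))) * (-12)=-28710936 / 351550379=-0.08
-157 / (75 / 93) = -4867 / 25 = -194.68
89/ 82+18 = 1565/ 82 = 19.09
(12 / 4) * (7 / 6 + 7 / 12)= 21 / 4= 5.25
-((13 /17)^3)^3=-10604499373 /118587876497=-0.09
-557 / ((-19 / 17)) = 9469 / 19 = 498.37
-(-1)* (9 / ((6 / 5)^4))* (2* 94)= 29375 / 36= 815.97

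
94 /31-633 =-19529 /31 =-629.97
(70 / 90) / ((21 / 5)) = 5 / 27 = 0.19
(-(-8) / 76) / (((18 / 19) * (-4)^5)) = -0.00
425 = 425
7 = 7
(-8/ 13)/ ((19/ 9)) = -72/ 247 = -0.29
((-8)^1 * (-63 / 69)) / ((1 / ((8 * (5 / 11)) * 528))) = 322560 / 23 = 14024.35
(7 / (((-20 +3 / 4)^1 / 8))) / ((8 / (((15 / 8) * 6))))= -4.09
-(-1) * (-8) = -8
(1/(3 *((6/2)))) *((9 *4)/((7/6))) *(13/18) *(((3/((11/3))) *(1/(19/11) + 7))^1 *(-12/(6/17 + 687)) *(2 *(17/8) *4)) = -25968384/5698385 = -4.56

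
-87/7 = -12.43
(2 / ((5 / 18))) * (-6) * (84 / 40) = -2268 / 25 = -90.72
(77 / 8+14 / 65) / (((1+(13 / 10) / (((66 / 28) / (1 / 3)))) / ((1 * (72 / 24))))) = 1519749 / 60944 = 24.94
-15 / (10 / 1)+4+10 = 25 / 2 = 12.50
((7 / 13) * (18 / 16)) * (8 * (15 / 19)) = 945 / 247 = 3.83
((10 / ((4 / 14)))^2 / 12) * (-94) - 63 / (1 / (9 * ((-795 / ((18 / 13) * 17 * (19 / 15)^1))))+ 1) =-8946970375 / 926274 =-9659.10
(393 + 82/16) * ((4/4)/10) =637/16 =39.81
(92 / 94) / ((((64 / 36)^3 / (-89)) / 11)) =-16414893 / 96256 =-170.53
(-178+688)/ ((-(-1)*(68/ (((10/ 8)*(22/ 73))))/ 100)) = 20625/ 73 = 282.53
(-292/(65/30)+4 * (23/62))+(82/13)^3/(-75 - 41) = -267525416/1975103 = -135.45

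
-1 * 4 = -4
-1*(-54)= 54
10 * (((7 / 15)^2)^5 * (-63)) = -3954653486 / 12814453125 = -0.31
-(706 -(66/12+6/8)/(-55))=-31069/44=-706.11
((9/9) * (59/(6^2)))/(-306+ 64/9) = -59/10760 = -0.01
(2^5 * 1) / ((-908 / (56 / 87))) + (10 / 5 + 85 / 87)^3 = 3940502321 / 149480181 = 26.36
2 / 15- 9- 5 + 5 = -133 / 15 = -8.87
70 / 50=7 / 5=1.40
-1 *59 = -59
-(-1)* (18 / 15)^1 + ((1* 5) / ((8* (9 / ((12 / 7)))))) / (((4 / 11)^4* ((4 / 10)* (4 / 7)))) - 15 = 982253 / 61440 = 15.99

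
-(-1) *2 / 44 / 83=1 / 1826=0.00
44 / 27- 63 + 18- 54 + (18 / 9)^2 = -2521 / 27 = -93.37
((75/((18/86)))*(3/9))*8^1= 8600/9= 955.56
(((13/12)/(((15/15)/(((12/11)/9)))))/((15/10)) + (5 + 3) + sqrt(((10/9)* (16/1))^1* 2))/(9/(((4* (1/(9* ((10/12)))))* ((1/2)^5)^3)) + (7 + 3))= 4* sqrt(5)/829455 + 1201/82116045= 0.00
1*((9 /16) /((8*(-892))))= -9 /114176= -0.00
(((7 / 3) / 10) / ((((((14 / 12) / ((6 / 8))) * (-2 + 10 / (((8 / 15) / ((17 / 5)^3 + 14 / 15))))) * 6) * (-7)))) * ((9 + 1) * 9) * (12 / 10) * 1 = -54 / 105343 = -0.00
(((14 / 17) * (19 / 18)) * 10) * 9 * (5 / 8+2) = 13965 / 68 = 205.37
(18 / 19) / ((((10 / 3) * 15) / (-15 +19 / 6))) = -213 / 950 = -0.22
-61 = -61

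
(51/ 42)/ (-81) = -17/ 1134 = -0.01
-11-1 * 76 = -87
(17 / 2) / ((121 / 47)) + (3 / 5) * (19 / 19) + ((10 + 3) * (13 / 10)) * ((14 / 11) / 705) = 3354331 / 853050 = 3.93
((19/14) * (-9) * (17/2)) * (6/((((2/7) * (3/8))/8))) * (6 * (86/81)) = -888896/3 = -296298.67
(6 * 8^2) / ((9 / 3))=128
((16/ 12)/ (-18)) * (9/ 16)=-0.04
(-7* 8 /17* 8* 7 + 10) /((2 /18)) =-26694 /17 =-1570.24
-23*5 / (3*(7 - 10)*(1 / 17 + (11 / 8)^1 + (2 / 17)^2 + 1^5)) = 265880 / 50931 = 5.22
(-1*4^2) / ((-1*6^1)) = 8 / 3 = 2.67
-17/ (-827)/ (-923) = -17/ 763321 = -0.00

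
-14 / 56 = -1 / 4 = -0.25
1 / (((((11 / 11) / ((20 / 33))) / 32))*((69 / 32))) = 20480 / 2277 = 8.99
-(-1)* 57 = 57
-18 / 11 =-1.64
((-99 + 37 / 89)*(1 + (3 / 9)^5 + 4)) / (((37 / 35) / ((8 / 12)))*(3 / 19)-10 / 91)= -26352884480 / 7504569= -3511.58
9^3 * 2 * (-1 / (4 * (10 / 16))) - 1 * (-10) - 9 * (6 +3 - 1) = -3226 / 5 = -645.20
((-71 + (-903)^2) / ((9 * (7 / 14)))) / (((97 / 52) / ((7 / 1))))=593566064 / 873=679915.31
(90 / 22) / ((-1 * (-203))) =45 / 2233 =0.02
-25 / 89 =-0.28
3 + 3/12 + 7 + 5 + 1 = 65/4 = 16.25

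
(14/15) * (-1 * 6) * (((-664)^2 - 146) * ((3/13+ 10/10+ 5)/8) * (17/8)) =-4084989.66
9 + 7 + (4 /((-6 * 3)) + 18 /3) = 196 /9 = 21.78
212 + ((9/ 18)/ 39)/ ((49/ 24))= 135048/ 637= 212.01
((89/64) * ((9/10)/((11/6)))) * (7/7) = 2403/3520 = 0.68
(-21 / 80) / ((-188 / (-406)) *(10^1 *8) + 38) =-1421 / 406240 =-0.00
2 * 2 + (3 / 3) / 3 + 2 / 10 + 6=158 / 15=10.53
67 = 67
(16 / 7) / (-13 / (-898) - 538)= -14368 / 3381777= -0.00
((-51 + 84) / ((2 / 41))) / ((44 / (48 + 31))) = 9717 / 8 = 1214.62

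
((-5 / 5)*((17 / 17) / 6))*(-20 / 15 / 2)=1 / 9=0.11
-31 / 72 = -0.43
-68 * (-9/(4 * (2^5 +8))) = 153/40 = 3.82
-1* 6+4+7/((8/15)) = 89/8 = 11.12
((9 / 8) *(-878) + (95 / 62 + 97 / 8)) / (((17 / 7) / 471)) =-796472775 / 4216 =-188916.69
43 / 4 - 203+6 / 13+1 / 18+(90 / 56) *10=-175.66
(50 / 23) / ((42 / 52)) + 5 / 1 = 3715 / 483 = 7.69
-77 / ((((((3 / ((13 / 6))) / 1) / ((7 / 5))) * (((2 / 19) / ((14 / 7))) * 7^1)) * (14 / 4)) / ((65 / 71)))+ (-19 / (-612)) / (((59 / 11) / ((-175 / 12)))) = -1703091049 / 30764016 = -55.36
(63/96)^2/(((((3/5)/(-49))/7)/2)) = -252105/512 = -492.39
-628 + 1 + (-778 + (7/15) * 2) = -1404.07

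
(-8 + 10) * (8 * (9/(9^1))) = 16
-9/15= -3/5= -0.60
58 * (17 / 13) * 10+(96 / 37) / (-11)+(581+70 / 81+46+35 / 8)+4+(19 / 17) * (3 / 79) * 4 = 6421688362391 / 4604566824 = 1394.63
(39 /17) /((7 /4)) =156 /119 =1.31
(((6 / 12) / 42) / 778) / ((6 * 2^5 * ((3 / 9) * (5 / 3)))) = 1 / 6970880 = 0.00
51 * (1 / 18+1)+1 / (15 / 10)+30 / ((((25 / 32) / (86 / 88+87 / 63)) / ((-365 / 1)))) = -32998.38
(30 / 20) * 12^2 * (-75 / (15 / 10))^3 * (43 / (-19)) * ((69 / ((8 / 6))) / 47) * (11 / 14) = 330449625000 / 6251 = 52863481.84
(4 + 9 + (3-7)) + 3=12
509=509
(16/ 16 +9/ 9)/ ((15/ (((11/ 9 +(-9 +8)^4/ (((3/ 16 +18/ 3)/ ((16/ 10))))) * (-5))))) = -1466/ 1485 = -0.99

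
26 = 26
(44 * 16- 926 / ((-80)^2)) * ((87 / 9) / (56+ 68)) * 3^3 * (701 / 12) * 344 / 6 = 1968873631539 / 396800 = 4961879.11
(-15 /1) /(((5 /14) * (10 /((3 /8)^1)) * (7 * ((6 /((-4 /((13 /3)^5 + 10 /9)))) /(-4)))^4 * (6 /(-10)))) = 66119763456 /6537684569682259333571623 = 0.00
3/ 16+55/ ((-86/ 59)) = -25831/ 688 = -37.55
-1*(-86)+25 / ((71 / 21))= 93.39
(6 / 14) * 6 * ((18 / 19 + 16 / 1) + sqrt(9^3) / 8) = 52.26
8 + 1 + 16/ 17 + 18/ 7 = 1489/ 119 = 12.51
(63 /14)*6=27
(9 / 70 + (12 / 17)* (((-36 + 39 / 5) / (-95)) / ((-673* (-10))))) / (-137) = -48922119 / 52116615250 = -0.00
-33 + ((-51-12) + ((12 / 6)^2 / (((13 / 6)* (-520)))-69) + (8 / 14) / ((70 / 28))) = -974644 / 5915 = -164.77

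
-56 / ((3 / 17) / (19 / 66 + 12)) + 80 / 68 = -6560632 / 1683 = -3898.18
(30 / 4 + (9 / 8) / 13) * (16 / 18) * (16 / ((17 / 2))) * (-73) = -614368 / 663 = -926.65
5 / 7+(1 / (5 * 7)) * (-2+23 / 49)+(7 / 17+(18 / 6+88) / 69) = 966080 / 402339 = 2.40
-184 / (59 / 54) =-9936 / 59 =-168.41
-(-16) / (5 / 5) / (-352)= -1 / 22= -0.05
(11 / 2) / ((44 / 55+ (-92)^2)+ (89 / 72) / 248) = 491040 / 755737789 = 0.00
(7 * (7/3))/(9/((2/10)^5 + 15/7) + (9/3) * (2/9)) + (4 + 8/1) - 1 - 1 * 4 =7087941/684389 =10.36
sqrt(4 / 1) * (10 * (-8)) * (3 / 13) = -480 / 13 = -36.92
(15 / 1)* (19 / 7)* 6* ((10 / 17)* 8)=136800 / 119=1149.58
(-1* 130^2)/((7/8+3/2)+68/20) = -676000/231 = -2926.41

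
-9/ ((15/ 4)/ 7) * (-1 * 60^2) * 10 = 604800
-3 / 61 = -0.05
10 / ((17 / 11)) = 110 / 17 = 6.47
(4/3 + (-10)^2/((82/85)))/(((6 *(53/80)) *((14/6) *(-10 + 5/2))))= -206624/136899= -1.51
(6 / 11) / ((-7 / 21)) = -18 / 11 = -1.64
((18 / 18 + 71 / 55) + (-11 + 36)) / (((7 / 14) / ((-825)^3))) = -30648543750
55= 55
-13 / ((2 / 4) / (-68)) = 1768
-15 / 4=-3.75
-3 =-3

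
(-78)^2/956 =1521/239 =6.36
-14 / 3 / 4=-7 / 6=-1.17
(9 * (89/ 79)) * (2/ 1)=20.28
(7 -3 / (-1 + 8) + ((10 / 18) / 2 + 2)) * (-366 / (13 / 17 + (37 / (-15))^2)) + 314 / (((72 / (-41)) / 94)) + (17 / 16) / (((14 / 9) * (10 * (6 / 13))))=-9126699646907 / 528151680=-17280.45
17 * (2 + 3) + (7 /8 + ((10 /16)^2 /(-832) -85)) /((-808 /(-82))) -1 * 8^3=-9369366017 /21512192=-435.54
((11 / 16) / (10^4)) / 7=11 / 1120000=0.00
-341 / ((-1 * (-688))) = -341 / 688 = -0.50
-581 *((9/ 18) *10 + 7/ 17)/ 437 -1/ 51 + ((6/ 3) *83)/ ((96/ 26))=292589/ 7752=37.74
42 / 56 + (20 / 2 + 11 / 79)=3441 / 316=10.89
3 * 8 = 24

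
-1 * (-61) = 61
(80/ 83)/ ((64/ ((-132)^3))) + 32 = -2872304/ 83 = -34606.07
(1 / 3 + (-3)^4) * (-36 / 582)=-488 / 97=-5.03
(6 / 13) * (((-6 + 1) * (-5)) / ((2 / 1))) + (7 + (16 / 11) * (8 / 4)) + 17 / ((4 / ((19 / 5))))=91029 / 2860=31.83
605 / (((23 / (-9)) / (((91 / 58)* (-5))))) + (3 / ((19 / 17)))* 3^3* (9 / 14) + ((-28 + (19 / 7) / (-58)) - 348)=271051331 / 177422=1527.72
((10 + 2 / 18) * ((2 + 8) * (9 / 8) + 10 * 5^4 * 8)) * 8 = 36408190 / 9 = 4045354.44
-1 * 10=-10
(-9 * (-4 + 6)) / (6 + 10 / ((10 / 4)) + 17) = -2 / 3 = -0.67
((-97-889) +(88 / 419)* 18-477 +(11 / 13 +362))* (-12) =71663352 / 5447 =13156.48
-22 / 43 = -0.51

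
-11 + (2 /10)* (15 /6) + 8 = -5 /2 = -2.50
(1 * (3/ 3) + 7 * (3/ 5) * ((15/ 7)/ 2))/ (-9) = -11/ 18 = -0.61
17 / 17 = 1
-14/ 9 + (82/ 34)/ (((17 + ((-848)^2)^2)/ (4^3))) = -41024104643546/ 26372638704483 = -1.56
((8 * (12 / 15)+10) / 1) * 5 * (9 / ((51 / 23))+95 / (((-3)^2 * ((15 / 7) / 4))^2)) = 667.93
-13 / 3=-4.33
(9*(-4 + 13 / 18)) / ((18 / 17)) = -1003 / 36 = -27.86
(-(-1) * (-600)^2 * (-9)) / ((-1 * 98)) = 1620000 / 49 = 33061.22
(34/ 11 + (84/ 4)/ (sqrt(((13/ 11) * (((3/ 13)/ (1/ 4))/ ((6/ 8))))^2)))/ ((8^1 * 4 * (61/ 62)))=95635/ 171776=0.56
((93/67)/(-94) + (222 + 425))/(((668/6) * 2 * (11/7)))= 85568973/46277704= 1.85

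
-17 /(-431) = 17 /431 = 0.04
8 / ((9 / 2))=16 / 9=1.78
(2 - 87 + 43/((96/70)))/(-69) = 2575/3312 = 0.78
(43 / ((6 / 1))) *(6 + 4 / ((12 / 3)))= 301 / 6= 50.17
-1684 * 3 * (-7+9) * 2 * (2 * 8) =-323328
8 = 8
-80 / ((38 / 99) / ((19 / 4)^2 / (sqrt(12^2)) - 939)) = 29687955 / 152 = 195315.49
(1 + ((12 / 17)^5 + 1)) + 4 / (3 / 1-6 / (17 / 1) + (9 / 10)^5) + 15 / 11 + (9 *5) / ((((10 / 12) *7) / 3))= 16798603429774433 / 601728497514837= 27.92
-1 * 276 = -276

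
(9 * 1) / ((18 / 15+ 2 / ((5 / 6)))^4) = 625 / 11664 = 0.05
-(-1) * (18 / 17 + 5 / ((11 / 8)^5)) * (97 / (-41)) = -551367206 / 112252547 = -4.91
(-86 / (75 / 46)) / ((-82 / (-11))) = -21758 / 3075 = -7.08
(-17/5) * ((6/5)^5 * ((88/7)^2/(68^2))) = -0.29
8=8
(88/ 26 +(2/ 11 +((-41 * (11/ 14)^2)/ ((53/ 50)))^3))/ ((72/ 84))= -272740710710628535/ 17174934272496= -15880.16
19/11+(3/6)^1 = 49/22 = 2.23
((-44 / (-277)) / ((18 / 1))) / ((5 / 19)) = 418 / 12465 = 0.03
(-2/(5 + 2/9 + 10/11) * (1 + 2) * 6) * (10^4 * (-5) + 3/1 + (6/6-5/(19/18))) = 293579.29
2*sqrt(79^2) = 158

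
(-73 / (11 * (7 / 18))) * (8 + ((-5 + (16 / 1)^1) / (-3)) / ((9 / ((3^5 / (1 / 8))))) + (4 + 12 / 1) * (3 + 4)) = 126144 / 11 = 11467.64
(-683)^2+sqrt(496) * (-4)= 466489-16 * sqrt(31)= 466399.92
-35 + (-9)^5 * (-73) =4310542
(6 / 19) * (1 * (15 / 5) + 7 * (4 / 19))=510 / 361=1.41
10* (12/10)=12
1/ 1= 1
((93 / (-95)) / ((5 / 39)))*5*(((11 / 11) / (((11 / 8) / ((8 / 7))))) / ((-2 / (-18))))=-2089152 / 7315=-285.60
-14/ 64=-7/ 32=-0.22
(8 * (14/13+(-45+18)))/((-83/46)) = 124016/1079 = 114.94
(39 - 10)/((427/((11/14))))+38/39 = 239605/233142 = 1.03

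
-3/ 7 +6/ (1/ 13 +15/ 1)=-0.03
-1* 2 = -2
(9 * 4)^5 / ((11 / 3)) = 181398528 / 11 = 16490775.27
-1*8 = -8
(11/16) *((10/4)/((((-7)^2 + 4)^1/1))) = 55/1696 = 0.03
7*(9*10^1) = 630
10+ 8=18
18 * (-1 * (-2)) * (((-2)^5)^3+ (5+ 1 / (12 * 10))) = -11794677 / 10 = -1179467.70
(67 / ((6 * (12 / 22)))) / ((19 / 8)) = 1474 / 171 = 8.62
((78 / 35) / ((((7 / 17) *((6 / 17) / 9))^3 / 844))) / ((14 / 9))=48266617438143 / 168070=287181635.26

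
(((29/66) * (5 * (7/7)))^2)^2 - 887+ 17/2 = -16227254951/18974736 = -855.20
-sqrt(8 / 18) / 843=-2 / 2529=-0.00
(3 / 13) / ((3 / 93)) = 93 / 13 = 7.15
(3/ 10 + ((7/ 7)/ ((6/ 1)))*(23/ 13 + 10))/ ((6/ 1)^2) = 49/ 780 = 0.06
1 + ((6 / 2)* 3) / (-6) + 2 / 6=-1 / 6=-0.17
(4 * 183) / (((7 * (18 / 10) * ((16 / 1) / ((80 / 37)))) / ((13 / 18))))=39650 / 6993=5.67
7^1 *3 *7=147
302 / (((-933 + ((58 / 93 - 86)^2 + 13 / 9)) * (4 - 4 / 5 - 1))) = 6529995 / 302426168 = 0.02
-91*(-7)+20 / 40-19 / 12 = 7631 / 12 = 635.92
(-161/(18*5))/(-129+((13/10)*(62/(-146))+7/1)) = 11753/805167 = 0.01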